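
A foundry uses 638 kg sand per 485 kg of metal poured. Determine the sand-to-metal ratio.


Formula: Sand-to-Metal Ratio = W_sand / W_metal
Ratio = 638 kg / 485 kg = 1.3155


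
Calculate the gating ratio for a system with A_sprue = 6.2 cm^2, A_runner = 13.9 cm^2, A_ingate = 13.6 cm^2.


Sprue:Runner:Ingate = 1 : 13.9/6.2 : 13.6/6.2 = 1:2.24:2.19

1:2.24:2.19


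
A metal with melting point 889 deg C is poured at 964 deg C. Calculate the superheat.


Formula: Superheat = T_pour - T_melt
Superheat = 964 - 889 = 75 deg C

75 deg C


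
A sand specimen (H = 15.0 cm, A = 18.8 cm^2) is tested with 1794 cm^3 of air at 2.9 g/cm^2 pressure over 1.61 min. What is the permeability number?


Formula: Permeability Number P = (V * H) / (p * A * t)
Numerator: V * H = 1794 * 15.0 = 26910.0
Denominator: p * A * t = 2.9 * 18.8 * 1.61 = 87.7772
P = 26910.0 / 87.7772 = 306.5716


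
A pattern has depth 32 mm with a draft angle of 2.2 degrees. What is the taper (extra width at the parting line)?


Formula: taper = depth * tan(draft_angle)
tan(2.2 deg) = 0.0384161
taper = 32 mm * 0.0384161 = 1.2293 mm

Final answer: 1.2293 mm


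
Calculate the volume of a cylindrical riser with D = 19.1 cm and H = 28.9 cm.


Formula: V = pi * (D/2)^2 * H  (cylinder volume)
Radius = D/2 = 19.1/2 = 9.55 cm
V = pi * 9.55^2 * 28.9 = 8280.4599 cm^3

Final answer: 8280.4599 cm^3


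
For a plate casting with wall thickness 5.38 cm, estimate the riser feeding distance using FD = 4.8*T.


Formula: FD = 4.8 * T  (riser feeding-distance rule)
FD = 4.8 * 5.38 cm = 25.8240 cm

Final answer: 25.8240 cm


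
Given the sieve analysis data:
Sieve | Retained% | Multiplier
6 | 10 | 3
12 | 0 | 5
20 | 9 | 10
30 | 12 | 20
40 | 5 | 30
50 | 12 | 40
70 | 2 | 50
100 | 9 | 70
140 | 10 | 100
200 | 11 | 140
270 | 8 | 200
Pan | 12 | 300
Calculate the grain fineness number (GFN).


Formula: GFN = sum(pct * multiplier) / sum(pct)
sum(pct * multiplier) = 9460
sum(pct) = 100
GFN = 9460 / 100 = 94.60

94.60


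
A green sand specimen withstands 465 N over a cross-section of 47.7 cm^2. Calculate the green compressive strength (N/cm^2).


Formula: Compressive Strength = Force / Area
Strength = 465 N / 47.7 cm^2 = 9.7484 N/cm^2

Answer: 9.7484 N/cm^2


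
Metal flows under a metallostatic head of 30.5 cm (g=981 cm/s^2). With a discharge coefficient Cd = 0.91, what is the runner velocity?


Formula: v = Cd * sqrt(2 * g * h)  (Torricelli with discharge coefficient)
2*g*h = 2 * 981 * 30.5 = 59841.0 cm^2/s^2
sqrt(59841.0) = 244.62420 cm/s
v = 0.91 * 244.62420 = 222.6080 cm/s

Final answer: 222.6080 cm/s


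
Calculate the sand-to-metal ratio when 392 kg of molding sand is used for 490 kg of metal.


Formula: Sand-to-Metal Ratio = W_sand / W_metal
Ratio = 392 kg / 490 kg = 0.8000

0.8000


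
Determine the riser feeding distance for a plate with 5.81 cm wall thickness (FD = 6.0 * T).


Formula: FD = 6.0 * T  (riser feeding-distance rule)
FD = 6.0 * 5.81 cm = 34.8600 cm

Final answer: 34.8600 cm


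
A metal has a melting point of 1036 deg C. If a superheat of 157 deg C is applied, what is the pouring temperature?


Formula: T_pour = T_melt + Superheat
T_pour = 1036 + 157 = 1193 deg C

Answer: 1193 deg C


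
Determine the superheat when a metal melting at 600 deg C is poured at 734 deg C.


Formula: Superheat = T_pour - T_melt
Superheat = 734 - 600 = 134 deg C

Final answer: 134 deg C


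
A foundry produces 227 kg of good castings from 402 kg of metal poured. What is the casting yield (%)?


Formula: Casting Yield = (W_good / W_total) * 100
Yield = (227 kg / 402 kg) * 100 = 56.4677%

Final answer: 56.4677%


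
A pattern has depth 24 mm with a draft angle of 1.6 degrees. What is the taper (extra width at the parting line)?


Formula: taper = depth * tan(draft_angle)
tan(1.6 deg) = 0.0279325
taper = 24 mm * 0.0279325 = 0.6704 mm

Answer: 0.6704 mm


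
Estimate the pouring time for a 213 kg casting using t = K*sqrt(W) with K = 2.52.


Formula: t = K * sqrt(W)
sqrt(W) = sqrt(213) = 14.59452
t = 2.52 * 14.59452 = 36.7782 s

36.7782 s


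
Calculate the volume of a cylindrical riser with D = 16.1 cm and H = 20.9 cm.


Formula: V = pi * (D/2)^2 * H  (cylinder volume)
Radius = D/2 = 16.1/2 = 8.05 cm
V = pi * 8.05^2 * 20.9 = 4254.8859 cm^3


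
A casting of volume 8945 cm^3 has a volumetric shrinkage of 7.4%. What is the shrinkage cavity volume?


Formula: V_shrink = V_casting * shrinkage_pct / 100
V_shrink = 8945 cm^3 * 7.4 / 100 = 661.9300 cm^3

661.9300 cm^3


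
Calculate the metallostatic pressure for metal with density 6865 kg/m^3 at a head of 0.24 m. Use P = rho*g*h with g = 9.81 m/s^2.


Formula: P = rho * g * h
rho * g = 6865 * 9.81 = 67345.65 N/m^3
P = 67345.65 * 0.24 = 16162.9560 Pa


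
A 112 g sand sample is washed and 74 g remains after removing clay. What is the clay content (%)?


Formula: Clay% = (W_total - W_washed) / W_total * 100
Clay mass = 112 - 74 = 38 g
Clay% = 38 / 112 * 100 = 33.9286%

33.9286%


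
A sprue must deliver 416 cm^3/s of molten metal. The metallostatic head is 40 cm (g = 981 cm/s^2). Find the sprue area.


Formula: v = sqrt(2*g*h), A = Q/v
Velocity: v = sqrt(2 * 981 * 40) = sqrt(78480) = 280.1428 cm/s
Sprue area: A = Q / v = 416 / 280.1428 = 1.4850 cm^2

Answer: 1.4850 cm^2


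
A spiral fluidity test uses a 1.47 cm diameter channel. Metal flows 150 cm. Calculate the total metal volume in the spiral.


Formula: V = pi * (d/2)^2 * L  (cylinder volume)
Radius = 1.47/2 = 0.735 cm
V = pi * 0.735^2 * 150 = 254.5750 cm^3

Final answer: 254.5750 cm^3


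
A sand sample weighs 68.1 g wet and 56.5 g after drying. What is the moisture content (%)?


Formula: MC = (W_wet - W_dry) / W_wet * 100
Water mass = 68.1 - 56.5 = 11.6 g
MC = 11.6 / 68.1 * 100 = 17.0338%

Answer: 17.0338%


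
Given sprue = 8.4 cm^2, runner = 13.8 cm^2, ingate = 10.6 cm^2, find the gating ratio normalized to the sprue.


Sprue:Runner:Ingate = 1 : 13.8/8.4 : 10.6/8.4 = 1:1.64:1.26

1:1.64:1.26


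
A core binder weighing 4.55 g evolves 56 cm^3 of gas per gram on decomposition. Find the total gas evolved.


Formula: V_gas = W_binder * gas_evolution_rate
V = 4.55 g * 56 cm^3/g = 254.8000 cm^3


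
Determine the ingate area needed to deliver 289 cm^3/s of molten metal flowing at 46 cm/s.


Formula: A_ingate = Q / v  (continuity equation)
A = 289 cm^3/s / 46 cm/s = 6.2826 cm^2


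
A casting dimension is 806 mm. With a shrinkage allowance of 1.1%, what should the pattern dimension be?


Formula: L_pattern = L_casting * (1 + shrinkage_rate/100)
Shrinkage factor = 1 + 1.1/100 = 1.011
L_pattern = 806 mm * 1.011 = 814.8660 mm

Answer: 814.8660 mm


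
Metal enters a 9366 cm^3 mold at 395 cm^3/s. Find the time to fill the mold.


Formula: t_fill = V_mold / Q_flow
t = 9366 cm^3 / 395 cm^3/s = 23.7114 s


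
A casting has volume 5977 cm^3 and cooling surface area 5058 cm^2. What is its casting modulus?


Formula: Casting Modulus M = V / A
M = 5977 cm^3 / 5058 cm^2 = 1.1817 cm

1.1817 cm


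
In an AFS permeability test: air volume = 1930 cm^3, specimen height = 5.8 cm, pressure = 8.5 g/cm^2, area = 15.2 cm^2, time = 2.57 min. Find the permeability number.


Formula: Permeability Number P = (V * H) / (p * A * t)
Numerator: V * H = 1930 * 5.8 = 11194.0
Denominator: p * A * t = 8.5 * 15.2 * 2.57 = 332.044
P = 11194.0 / 332.044 = 33.7124


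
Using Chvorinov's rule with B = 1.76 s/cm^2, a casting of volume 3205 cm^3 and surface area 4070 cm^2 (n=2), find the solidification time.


Formula: t_s = B * (V/A)^n  (Chvorinov's rule, n=2)
Modulus M = V/A = 3205/4070 = 0.787469 cm
M^2 = 0.787469^2 = 0.620107 cm^2
t_s = 1.76 * 0.620107 = 1.0914 s

Final answer: 1.0914 s


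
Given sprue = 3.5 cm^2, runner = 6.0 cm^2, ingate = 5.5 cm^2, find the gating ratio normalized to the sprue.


Sprue:Runner:Ingate = 1 : 6.0/3.5 : 5.5/3.5 = 1:1.71:1.57

1:1.71:1.57


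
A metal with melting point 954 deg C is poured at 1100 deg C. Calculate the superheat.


Formula: Superheat = T_pour - T_melt
Superheat = 1100 - 954 = 146 deg C

Final answer: 146 deg C


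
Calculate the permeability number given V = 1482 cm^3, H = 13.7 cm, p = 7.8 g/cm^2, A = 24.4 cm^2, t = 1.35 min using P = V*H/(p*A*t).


Formula: Permeability Number P = (V * H) / (p * A * t)
Numerator: V * H = 1482 * 13.7 = 20303.4
Denominator: p * A * t = 7.8 * 24.4 * 1.35 = 256.932
P = 20303.4 / 256.932 = 79.0225

Answer: 79.0225


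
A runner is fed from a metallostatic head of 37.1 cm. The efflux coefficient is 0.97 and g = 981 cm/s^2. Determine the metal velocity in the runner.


Formula: v = Cd * sqrt(2 * g * h)  (Torricelli with discharge coefficient)
2*g*h = 2 * 981 * 37.1 = 72790.2 cm^2/s^2
sqrt(72790.2) = 269.79659 cm/s
v = 0.97 * 269.79659 = 261.7027 cm/s

261.7027 cm/s


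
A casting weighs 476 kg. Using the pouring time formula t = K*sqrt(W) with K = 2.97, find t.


Formula: t = K * sqrt(W)
sqrt(W) = sqrt(476) = 21.81742
t = 2.97 * 21.81742 = 64.7977 s

64.7977 s


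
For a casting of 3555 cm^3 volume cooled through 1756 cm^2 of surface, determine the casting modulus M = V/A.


Formula: Casting Modulus M = V / A
M = 3555 cm^3 / 1756 cm^2 = 2.0245 cm

Final answer: 2.0245 cm


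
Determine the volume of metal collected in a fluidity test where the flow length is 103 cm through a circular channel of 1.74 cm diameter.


Formula: V = pi * (d/2)^2 * L  (cylinder volume)
Radius = 1.74/2 = 0.87 cm
V = pi * 0.87^2 * 103 = 244.9208 cm^3

Answer: 244.9208 cm^3


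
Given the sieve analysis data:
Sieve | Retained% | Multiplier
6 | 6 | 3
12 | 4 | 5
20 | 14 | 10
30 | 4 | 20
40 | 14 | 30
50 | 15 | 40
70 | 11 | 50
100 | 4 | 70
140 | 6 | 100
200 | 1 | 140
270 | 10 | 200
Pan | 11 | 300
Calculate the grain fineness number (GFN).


Formula: GFN = sum(pct * multiplier) / sum(pct)
sum(pct * multiplier) = 8148
sum(pct) = 100
GFN = 8148 / 100 = 81.48


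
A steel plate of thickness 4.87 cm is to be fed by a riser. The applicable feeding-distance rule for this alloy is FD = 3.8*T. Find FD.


Formula: FD = 3.8 * T  (riser feeding-distance rule)
FD = 3.8 * 4.87 cm = 18.5060 cm

18.5060 cm


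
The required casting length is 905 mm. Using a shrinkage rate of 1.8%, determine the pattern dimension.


Formula: L_pattern = L_casting * (1 + shrinkage_rate/100)
Shrinkage factor = 1 + 1.8/100 = 1.018
L_pattern = 905 mm * 1.018 = 921.2900 mm

Final answer: 921.2900 mm


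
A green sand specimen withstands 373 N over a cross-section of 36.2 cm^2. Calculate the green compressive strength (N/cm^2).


Formula: Compressive Strength = Force / Area
Strength = 373 N / 36.2 cm^2 = 10.3039 N/cm^2

Answer: 10.3039 N/cm^2


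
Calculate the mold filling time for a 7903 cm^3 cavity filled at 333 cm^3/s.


Formula: t_fill = V_mold / Q_flow
t = 7903 cm^3 / 333 cm^3/s = 23.7327 s


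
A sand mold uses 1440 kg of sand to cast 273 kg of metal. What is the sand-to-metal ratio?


Formula: Sand-to-Metal Ratio = W_sand / W_metal
Ratio = 1440 kg / 273 kg = 5.2747

5.2747


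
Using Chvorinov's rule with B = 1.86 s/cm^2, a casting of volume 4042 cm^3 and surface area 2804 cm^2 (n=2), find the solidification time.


Formula: t_s = B * (V/A)^n  (Chvorinov's rule, n=2)
Modulus M = V/A = 4042/2804 = 1.441512 cm
M^2 = 1.441512^2 = 2.077957 cm^2
t_s = 1.86 * 2.077957 = 3.8650 s


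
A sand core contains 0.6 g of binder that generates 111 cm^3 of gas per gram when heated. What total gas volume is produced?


Formula: V_gas = W_binder * gas_evolution_rate
V = 0.6 g * 111 cm^3/g = 66.6000 cm^3

66.6000 cm^3


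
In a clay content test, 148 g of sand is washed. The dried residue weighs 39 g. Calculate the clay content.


Formula: Clay% = (W_total - W_washed) / W_total * 100
Clay mass = 148 - 39 = 109 g
Clay% = 109 / 148 * 100 = 73.6486%

Final answer: 73.6486%


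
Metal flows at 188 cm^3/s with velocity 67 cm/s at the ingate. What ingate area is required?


Formula: A_ingate = Q / v  (continuity equation)
A = 188 cm^3/s / 67 cm/s = 2.8060 cm^2


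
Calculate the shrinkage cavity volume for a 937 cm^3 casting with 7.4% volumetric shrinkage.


Formula: V_shrink = V_casting * shrinkage_pct / 100
V_shrink = 937 cm^3 * 7.4 / 100 = 69.3380 cm^3

Answer: 69.3380 cm^3


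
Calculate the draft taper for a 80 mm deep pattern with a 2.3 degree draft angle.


Formula: taper = depth * tan(draft_angle)
tan(2.3 deg) = 0.0401641
taper = 80 mm * 0.0401641 = 3.2131 mm

3.2131 mm


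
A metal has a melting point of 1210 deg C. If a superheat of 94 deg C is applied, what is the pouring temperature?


Formula: T_pour = T_melt + Superheat
T_pour = 1210 + 94 = 1304 deg C

Final answer: 1304 deg C


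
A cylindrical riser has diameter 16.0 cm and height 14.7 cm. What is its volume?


Formula: V = pi * (D/2)^2 * H  (cylinder volume)
Radius = D/2 = 16.0/2 = 8.0 cm
V = pi * 8.0^2 * 14.7 = 2955.6104 cm^3

Answer: 2955.6104 cm^3


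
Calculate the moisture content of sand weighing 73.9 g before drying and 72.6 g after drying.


Formula: MC = (W_wet - W_dry) / W_wet * 100
Water mass = 73.9 - 72.6 = 1.3 g
MC = 1.3 / 73.9 * 100 = 1.7591%

1.7591%


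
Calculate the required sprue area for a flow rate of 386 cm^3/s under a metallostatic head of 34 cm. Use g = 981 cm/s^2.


Formula: v = sqrt(2*g*h), A = Q/v
Velocity: v = sqrt(2 * 981 * 34) = sqrt(66708) = 258.2789 cm/s
Sprue area: A = Q / v = 386 / 258.2789 = 1.4945 cm^2

1.4945 cm^2


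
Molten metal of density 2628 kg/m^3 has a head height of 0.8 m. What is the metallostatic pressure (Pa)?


Formula: P = rho * g * h
rho * g = 2628 * 9.81 = 25780.68 N/m^3
P = 25780.68 * 0.8 = 20624.5440 Pa

Final answer: 20624.5440 Pa


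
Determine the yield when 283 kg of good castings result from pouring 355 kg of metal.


Formula: Casting Yield = (W_good / W_total) * 100
Yield = (283 kg / 355 kg) * 100 = 79.7183%

79.7183%


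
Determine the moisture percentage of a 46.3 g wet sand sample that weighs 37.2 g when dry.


Formula: MC = (W_wet - W_dry) / W_wet * 100
Water mass = 46.3 - 37.2 = 9.1 g
MC = 9.1 / 46.3 * 100 = 19.6544%

Answer: 19.6544%


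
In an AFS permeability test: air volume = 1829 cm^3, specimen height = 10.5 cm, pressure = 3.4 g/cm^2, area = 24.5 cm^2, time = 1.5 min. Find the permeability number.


Formula: Permeability Number P = (V * H) / (p * A * t)
Numerator: V * H = 1829 * 10.5 = 19204.5
Denominator: p * A * t = 3.4 * 24.5 * 1.5 = 124.95
P = 19204.5 / 124.95 = 153.6975

153.6975


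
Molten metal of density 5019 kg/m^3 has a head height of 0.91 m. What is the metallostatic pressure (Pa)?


Formula: P = rho * g * h
rho * g = 5019 * 9.81 = 49236.39 N/m^3
P = 49236.39 * 0.91 = 44805.1149 Pa

44805.1149 Pa


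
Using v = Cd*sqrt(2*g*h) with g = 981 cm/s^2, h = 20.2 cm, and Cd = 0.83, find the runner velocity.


Formula: v = Cd * sqrt(2 * g * h)  (Torricelli with discharge coefficient)
2*g*h = 2 * 981 * 20.2 = 39632.4 cm^2/s^2
sqrt(39632.4) = 199.07888 cm/s
v = 0.83 * 199.07888 = 165.2355 cm/s


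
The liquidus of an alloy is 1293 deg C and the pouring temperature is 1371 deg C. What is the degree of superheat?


Formula: Superheat = T_pour - T_melt
Superheat = 1371 - 1293 = 78 deg C


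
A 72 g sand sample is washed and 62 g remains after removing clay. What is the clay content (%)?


Formula: Clay% = (W_total - W_washed) / W_total * 100
Clay mass = 72 - 62 = 10 g
Clay% = 10 / 72 * 100 = 13.8889%


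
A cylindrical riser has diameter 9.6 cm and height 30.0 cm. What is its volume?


Formula: V = pi * (D/2)^2 * H  (cylinder volume)
Radius = D/2 = 9.6/2 = 4.8 cm
V = pi * 4.8^2 * 30.0 = 2171.4688 cm^3

Final answer: 2171.4688 cm^3


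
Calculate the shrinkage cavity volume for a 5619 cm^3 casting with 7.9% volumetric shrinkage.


Formula: V_shrink = V_casting * shrinkage_pct / 100
V_shrink = 5619 cm^3 * 7.9 / 100 = 443.9010 cm^3

443.9010 cm^3


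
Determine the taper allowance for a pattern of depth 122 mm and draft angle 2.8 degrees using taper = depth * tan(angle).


Formula: taper = depth * tan(draft_angle)
tan(2.8 deg) = 0.0489082
taper = 122 mm * 0.0489082 = 5.9668 mm

Final answer: 5.9668 mm


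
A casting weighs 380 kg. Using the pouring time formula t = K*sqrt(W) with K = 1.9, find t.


Formula: t = K * sqrt(W)
sqrt(W) = sqrt(380) = 19.49359
t = 1.9 * 19.49359 = 37.0378 s

Final answer: 37.0378 s


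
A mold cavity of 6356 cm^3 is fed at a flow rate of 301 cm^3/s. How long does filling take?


Formula: t_fill = V_mold / Q_flow
t = 6356 cm^3 / 301 cm^3/s = 21.1163 s

Answer: 21.1163 s


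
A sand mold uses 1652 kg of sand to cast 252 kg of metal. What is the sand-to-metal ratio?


Formula: Sand-to-Metal Ratio = W_sand / W_metal
Ratio = 1652 kg / 252 kg = 6.5556

Final answer: 6.5556


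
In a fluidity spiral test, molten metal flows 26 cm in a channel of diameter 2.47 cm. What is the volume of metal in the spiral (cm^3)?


Formula: V = pi * (d/2)^2 * L  (cylinder volume)
Radius = 2.47/2 = 1.235 cm
V = pi * 1.235^2 * 26 = 124.5825 cm^3

Answer: 124.5825 cm^3


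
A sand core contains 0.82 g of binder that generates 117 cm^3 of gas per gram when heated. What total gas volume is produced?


Formula: V_gas = W_binder * gas_evolution_rate
V = 0.82 g * 117 cm^3/g = 95.9400 cm^3


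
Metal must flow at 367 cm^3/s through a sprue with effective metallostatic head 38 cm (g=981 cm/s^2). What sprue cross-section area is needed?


Formula: v = sqrt(2*g*h), A = Q/v
Velocity: v = sqrt(2 * 981 * 38) = sqrt(74556) = 273.0494 cm/s
Sprue area: A = Q / v = 367 / 273.0494 = 1.3441 cm^2


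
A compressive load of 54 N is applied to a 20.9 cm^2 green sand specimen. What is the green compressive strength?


Formula: Compressive Strength = Force / Area
Strength = 54 N / 20.9 cm^2 = 2.5837 N/cm^2

Final answer: 2.5837 N/cm^2


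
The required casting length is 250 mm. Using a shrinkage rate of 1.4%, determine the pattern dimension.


Formula: L_pattern = L_casting * (1 + shrinkage_rate/100)
Shrinkage factor = 1 + 1.4/100 = 1.014
L_pattern = 250 mm * 1.014 = 253.5000 mm

253.5000 mm


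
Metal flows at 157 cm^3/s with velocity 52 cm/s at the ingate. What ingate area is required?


Formula: A_ingate = Q / v  (continuity equation)
A = 157 cm^3/s / 52 cm/s = 3.0192 cm^2

Final answer: 3.0192 cm^2


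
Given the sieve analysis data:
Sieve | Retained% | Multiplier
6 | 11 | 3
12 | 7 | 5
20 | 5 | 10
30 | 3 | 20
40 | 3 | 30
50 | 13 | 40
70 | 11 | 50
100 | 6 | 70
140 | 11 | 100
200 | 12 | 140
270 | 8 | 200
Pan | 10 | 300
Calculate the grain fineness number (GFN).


Formula: GFN = sum(pct * multiplier) / sum(pct)
sum(pct * multiplier) = 9138
sum(pct) = 100
GFN = 9138 / 100 = 91.38


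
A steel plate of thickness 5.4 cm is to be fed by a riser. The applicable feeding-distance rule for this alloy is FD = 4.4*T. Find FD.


Formula: FD = 4.4 * T  (riser feeding-distance rule)
FD = 4.4 * 5.4 cm = 23.7600 cm

23.7600 cm


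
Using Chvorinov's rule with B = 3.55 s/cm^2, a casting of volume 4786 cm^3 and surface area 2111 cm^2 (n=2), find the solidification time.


Formula: t_s = B * (V/A)^n  (Chvorinov's rule, n=2)
Modulus M = V/A = 4786/2111 = 2.267172 cm
M^2 = 2.267172^2 = 5.140069 cm^2
t_s = 3.55 * 5.140069 = 18.2472 s


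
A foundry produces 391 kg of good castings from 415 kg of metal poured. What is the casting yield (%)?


Formula: Casting Yield = (W_good / W_total) * 100
Yield = (391 kg / 415 kg) * 100 = 94.2169%

94.2169%


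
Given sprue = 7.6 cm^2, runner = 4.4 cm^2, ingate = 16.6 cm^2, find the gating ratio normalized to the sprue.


Sprue:Runner:Ingate = 1 : 4.4/7.6 : 16.6/7.6 = 1:0.58:2.18


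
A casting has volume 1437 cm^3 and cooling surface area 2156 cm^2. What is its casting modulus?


Formula: Casting Modulus M = V / A
M = 1437 cm^3 / 2156 cm^2 = 0.6665 cm

Answer: 0.6665 cm


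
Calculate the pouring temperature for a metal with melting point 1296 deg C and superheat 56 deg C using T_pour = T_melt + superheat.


Formula: T_pour = T_melt + Superheat
T_pour = 1296 + 56 = 1352 deg C

Final answer: 1352 deg C


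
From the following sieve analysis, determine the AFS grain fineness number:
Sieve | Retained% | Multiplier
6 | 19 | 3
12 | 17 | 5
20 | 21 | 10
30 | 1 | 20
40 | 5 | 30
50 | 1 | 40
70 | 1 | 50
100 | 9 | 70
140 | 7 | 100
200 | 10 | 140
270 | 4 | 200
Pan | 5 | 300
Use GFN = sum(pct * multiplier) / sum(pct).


Formula: GFN = sum(pct * multiplier) / sum(pct)
sum(pct * multiplier) = 5642
sum(pct) = 100
GFN = 5642 / 100 = 56.42


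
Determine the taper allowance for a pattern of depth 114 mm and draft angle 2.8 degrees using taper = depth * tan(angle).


Formula: taper = depth * tan(draft_angle)
tan(2.8 deg) = 0.0489082
taper = 114 mm * 0.0489082 = 5.5755 mm


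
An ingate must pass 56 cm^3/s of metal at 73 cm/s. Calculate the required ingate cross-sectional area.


Formula: A_ingate = Q / v  (continuity equation)
A = 56 cm^3/s / 73 cm/s = 0.7671 cm^2

0.7671 cm^2


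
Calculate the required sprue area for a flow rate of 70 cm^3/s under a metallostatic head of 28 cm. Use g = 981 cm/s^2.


Formula: v = sqrt(2*g*h), A = Q/v
Velocity: v = sqrt(2 * 981 * 28) = sqrt(54936) = 234.3843 cm/s
Sprue area: A = Q / v = 70 / 234.3843 = 0.2987 cm^2


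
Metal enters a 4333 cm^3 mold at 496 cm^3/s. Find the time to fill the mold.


Formula: t_fill = V_mold / Q_flow
t = 4333 cm^3 / 496 cm^3/s = 8.7359 s


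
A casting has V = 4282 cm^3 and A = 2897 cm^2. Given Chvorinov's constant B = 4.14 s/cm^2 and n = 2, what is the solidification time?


Formula: t_s = B * (V/A)^n  (Chvorinov's rule, n=2)
Modulus M = V/A = 4282/2897 = 1.478081 cm
M^2 = 1.478081^2 = 2.184723 cm^2
t_s = 4.14 * 2.184723 = 9.0448 s

Final answer: 9.0448 s


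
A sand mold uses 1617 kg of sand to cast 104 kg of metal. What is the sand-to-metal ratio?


Formula: Sand-to-Metal Ratio = W_sand / W_metal
Ratio = 1617 kg / 104 kg = 15.5481

15.5481


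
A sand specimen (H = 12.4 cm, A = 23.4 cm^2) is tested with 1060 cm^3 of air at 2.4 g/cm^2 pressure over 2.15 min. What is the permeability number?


Formula: Permeability Number P = (V * H) / (p * A * t)
Numerator: V * H = 1060 * 12.4 = 13144.0
Denominator: p * A * t = 2.4 * 23.4 * 2.15 = 120.744
P = 13144.0 / 120.744 = 108.8584


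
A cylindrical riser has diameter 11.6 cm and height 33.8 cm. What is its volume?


Formula: V = pi * (D/2)^2 * H  (cylinder volume)
Radius = D/2 = 11.6/2 = 5.8 cm
V = pi * 5.8^2 * 33.8 = 3572.0914 cm^3

3572.0914 cm^3


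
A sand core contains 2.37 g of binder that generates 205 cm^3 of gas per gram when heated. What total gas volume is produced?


Formula: V_gas = W_binder * gas_evolution_rate
V = 2.37 g * 205 cm^3/g = 485.8500 cm^3

Answer: 485.8500 cm^3


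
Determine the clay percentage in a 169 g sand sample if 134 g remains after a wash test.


Formula: Clay% = (W_total - W_washed) / W_total * 100
Clay mass = 169 - 134 = 35 g
Clay% = 35 / 169 * 100 = 20.7101%

Final answer: 20.7101%


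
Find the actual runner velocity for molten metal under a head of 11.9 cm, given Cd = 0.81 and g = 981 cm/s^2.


Formula: v = Cd * sqrt(2 * g * h)  (Torricelli with discharge coefficient)
2*g*h = 2 * 981 * 11.9 = 23347.8 cm^2/s^2
sqrt(23347.8) = 152.79987 cm/s
v = 0.81 * 152.79987 = 123.7679 cm/s

Answer: 123.7679 cm/s


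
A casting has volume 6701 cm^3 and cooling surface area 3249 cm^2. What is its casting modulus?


Formula: Casting Modulus M = V / A
M = 6701 cm^3 / 3249 cm^2 = 2.0625 cm

Final answer: 2.0625 cm


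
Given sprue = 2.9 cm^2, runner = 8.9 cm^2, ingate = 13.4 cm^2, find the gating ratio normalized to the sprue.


Sprue:Runner:Ingate = 1 : 8.9/2.9 : 13.4/2.9 = 1:3.07:4.62

1:3.07:4.62


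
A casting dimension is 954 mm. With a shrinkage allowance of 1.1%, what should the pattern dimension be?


Formula: L_pattern = L_casting * (1 + shrinkage_rate/100)
Shrinkage factor = 1 + 1.1/100 = 1.011
L_pattern = 954 mm * 1.011 = 964.4940 mm


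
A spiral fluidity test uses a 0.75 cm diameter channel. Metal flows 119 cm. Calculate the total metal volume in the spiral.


Formula: V = pi * (d/2)^2 * L  (cylinder volume)
Radius = 0.75/2 = 0.375 cm
V = pi * 0.375^2 * 119 = 52.5726 cm^3

52.5726 cm^3


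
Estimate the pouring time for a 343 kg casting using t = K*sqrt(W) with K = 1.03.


Formula: t = K * sqrt(W)
sqrt(W) = sqrt(343) = 18.52026
t = 1.03 * 18.52026 = 19.0759 s

Final answer: 19.0759 s


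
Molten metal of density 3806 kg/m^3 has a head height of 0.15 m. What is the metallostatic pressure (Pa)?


Formula: P = rho * g * h
rho * g = 3806 * 9.81 = 37336.86 N/m^3
P = 37336.86 * 0.15 = 5600.5290 Pa


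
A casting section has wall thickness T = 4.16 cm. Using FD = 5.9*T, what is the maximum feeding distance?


Formula: FD = 5.9 * T  (riser feeding-distance rule)
FD = 5.9 * 4.16 cm = 24.5440 cm

24.5440 cm


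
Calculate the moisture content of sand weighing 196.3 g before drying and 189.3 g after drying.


Formula: MC = (W_wet - W_dry) / W_wet * 100
Water mass = 196.3 - 189.3 = 7.0 g
MC = 7.0 / 196.3 * 100 = 3.5660%


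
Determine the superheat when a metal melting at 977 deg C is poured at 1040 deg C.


Formula: Superheat = T_pour - T_melt
Superheat = 1040 - 977 = 63 deg C

Final answer: 63 deg C


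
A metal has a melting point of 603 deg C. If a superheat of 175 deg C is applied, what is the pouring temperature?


Formula: T_pour = T_melt + Superheat
T_pour = 603 + 175 = 778 deg C

Answer: 778 deg C


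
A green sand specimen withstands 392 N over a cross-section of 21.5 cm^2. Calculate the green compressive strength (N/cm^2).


Formula: Compressive Strength = Force / Area
Strength = 392 N / 21.5 cm^2 = 18.2326 N/cm^2

Answer: 18.2326 N/cm^2


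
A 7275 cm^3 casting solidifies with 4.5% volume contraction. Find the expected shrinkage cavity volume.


Formula: V_shrink = V_casting * shrinkage_pct / 100
V_shrink = 7275 cm^3 * 4.5 / 100 = 327.3750 cm^3

327.3750 cm^3


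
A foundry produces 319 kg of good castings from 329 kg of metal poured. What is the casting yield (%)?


Formula: Casting Yield = (W_good / W_total) * 100
Yield = (319 kg / 329 kg) * 100 = 96.9605%

Final answer: 96.9605%


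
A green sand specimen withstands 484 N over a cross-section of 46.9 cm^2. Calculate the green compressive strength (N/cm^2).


Formula: Compressive Strength = Force / Area
Strength = 484 N / 46.9 cm^2 = 10.3198 N/cm^2

Answer: 10.3198 N/cm^2


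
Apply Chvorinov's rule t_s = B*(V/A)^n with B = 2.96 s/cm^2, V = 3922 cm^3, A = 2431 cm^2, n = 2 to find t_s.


Formula: t_s = B * (V/A)^n  (Chvorinov's rule, n=2)
Modulus M = V/A = 3922/2431 = 1.613328 cm
M^2 = 1.613328^2 = 2.602827 cm^2
t_s = 2.96 * 2.602827 = 7.7044 s

Answer: 7.7044 s


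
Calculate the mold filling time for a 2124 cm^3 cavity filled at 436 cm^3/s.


Formula: t_fill = V_mold / Q_flow
t = 2124 cm^3 / 436 cm^3/s = 4.8716 s


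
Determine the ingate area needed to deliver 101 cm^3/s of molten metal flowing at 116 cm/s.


Formula: A_ingate = Q / v  (continuity equation)
A = 101 cm^3/s / 116 cm/s = 0.8707 cm^2

Answer: 0.8707 cm^2


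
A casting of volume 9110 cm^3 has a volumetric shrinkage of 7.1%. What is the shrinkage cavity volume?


Formula: V_shrink = V_casting * shrinkage_pct / 100
V_shrink = 9110 cm^3 * 7.1 / 100 = 646.8100 cm^3


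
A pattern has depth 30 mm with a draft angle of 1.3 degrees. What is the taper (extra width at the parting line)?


Formula: taper = depth * tan(draft_angle)
tan(1.3 deg) = 0.0226932
taper = 30 mm * 0.0226932 = 0.6808 mm

Answer: 0.6808 mm


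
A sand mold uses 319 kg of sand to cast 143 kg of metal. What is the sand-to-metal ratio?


Formula: Sand-to-Metal Ratio = W_sand / W_metal
Ratio = 319 kg / 143 kg = 2.2308


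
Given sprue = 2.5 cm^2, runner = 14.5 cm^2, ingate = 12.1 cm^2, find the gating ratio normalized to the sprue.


Sprue:Runner:Ingate = 1 : 14.5/2.5 : 12.1/2.5 = 1:5.80:4.84

Final answer: 1:5.80:4.84


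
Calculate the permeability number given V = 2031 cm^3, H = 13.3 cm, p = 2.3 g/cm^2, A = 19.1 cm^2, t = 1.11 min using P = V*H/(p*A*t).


Formula: Permeability Number P = (V * H) / (p * A * t)
Numerator: V * H = 2031 * 13.3 = 27012.3
Denominator: p * A * t = 2.3 * 19.1 * 1.11 = 48.7623
P = 27012.3 / 48.7623 = 553.9587

Answer: 553.9587


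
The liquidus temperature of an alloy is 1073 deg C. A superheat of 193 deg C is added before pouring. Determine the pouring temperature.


Formula: T_pour = T_melt + Superheat
T_pour = 1073 + 193 = 1266 deg C


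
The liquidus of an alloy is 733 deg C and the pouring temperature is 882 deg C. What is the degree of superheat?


Formula: Superheat = T_pour - T_melt
Superheat = 882 - 733 = 149 deg C


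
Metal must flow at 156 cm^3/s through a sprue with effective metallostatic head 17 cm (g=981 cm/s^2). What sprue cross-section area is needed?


Formula: v = sqrt(2*g*h), A = Q/v
Velocity: v = sqrt(2 * 981 * 17) = sqrt(33354) = 182.6308 cm/s
Sprue area: A = Q / v = 156 / 182.6308 = 0.8542 cm^2

0.8542 cm^2


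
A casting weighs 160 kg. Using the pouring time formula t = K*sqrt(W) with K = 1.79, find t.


Formula: t = K * sqrt(W)
sqrt(W) = sqrt(160) = 12.64911
t = 1.79 * 12.64911 = 22.6419 s

Final answer: 22.6419 s


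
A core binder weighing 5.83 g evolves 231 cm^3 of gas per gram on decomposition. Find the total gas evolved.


Formula: V_gas = W_binder * gas_evolution_rate
V = 5.83 g * 231 cm^3/g = 1346.7300 cm^3

Answer: 1346.7300 cm^3


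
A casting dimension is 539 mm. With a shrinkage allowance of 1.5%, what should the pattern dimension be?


Formula: L_pattern = L_casting * (1 + shrinkage_rate/100)
Shrinkage factor = 1 + 1.5/100 = 1.015
L_pattern = 539 mm * 1.015 = 547.0850 mm

Final answer: 547.0850 mm


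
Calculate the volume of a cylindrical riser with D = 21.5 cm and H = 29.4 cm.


Formula: V = pi * (D/2)^2 * H  (cylinder volume)
Radius = D/2 = 21.5/2 = 10.75 cm
V = pi * 10.75^2 * 29.4 = 10673.6789 cm^3

Final answer: 10673.6789 cm^3


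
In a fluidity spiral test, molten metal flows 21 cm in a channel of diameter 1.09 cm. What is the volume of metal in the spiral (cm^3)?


Formula: V = pi * (d/2)^2 * L  (cylinder volume)
Radius = 1.09/2 = 0.545 cm
V = pi * 0.545^2 * 21 = 19.5958 cm^3

19.5958 cm^3


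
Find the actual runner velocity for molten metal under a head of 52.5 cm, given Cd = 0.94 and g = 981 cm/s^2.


Formula: v = Cd * sqrt(2 * g * h)  (Torricelli with discharge coefficient)
2*g*h = 2 * 981 * 52.5 = 103005.0 cm^2/s^2
sqrt(103005.0) = 320.94392 cm/s
v = 0.94 * 320.94392 = 301.6873 cm/s

301.6873 cm/s


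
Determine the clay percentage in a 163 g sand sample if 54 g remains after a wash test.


Formula: Clay% = (W_total - W_washed) / W_total * 100
Clay mass = 163 - 54 = 109 g
Clay% = 109 / 163 * 100 = 66.8712%

66.8712%


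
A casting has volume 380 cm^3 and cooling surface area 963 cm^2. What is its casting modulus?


Formula: Casting Modulus M = V / A
M = 380 cm^3 / 963 cm^2 = 0.3946 cm

Final answer: 0.3946 cm


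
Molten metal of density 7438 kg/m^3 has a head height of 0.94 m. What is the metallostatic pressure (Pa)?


Formula: P = rho * g * h
rho * g = 7438 * 9.81 = 72966.78 N/m^3
P = 72966.78 * 0.94 = 68588.7732 Pa

68588.7732 Pa


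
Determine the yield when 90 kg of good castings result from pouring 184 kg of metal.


Formula: Casting Yield = (W_good / W_total) * 100
Yield = (90 kg / 184 kg) * 100 = 48.9130%

Final answer: 48.9130%


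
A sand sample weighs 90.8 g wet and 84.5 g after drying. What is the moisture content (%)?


Formula: MC = (W_wet - W_dry) / W_wet * 100
Water mass = 90.8 - 84.5 = 6.3 g
MC = 6.3 / 90.8 * 100 = 6.9383%

Answer: 6.9383%


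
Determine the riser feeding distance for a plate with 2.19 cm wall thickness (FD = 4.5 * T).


Formula: FD = 4.5 * T  (riser feeding-distance rule)
FD = 4.5 * 2.19 cm = 9.8550 cm

Answer: 9.8550 cm


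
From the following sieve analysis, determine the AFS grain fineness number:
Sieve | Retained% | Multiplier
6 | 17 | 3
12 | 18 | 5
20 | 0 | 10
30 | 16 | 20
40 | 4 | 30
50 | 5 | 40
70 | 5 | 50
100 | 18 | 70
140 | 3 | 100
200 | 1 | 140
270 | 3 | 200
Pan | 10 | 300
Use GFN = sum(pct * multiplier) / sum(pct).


Formula: GFN = sum(pct * multiplier) / sum(pct)
sum(pct * multiplier) = 6331
sum(pct) = 100
GFN = 6331 / 100 = 63.31

63.31


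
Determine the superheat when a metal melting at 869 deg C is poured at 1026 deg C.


Formula: Superheat = T_pour - T_melt
Superheat = 1026 - 869 = 157 deg C

Answer: 157 deg C


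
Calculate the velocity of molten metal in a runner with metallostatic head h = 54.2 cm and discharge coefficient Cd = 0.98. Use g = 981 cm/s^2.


Formula: v = Cd * sqrt(2 * g * h)  (Torricelli with discharge coefficient)
2*g*h = 2 * 981 * 54.2 = 106340.4 cm^2/s^2
sqrt(106340.4) = 326.09876 cm/s
v = 0.98 * 326.09876 = 319.5768 cm/s


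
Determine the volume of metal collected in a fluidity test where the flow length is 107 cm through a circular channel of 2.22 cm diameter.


Formula: V = pi * (d/2)^2 * L  (cylinder volume)
Radius = 2.22/2 = 1.11 cm
V = pi * 1.11^2 * 107 = 414.1709 cm^3

Final answer: 414.1709 cm^3


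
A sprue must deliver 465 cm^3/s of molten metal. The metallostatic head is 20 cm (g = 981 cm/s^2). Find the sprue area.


Formula: v = sqrt(2*g*h), A = Q/v
Velocity: v = sqrt(2 * 981 * 20) = sqrt(39240) = 198.0909 cm/s
Sprue area: A = Q / v = 465 / 198.0909 = 2.3474 cm^2

Final answer: 2.3474 cm^2


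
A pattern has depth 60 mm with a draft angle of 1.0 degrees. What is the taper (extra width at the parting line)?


Formula: taper = depth * tan(draft_angle)
tan(1.0 deg) = 0.0174551
taper = 60 mm * 0.0174551 = 1.0473 mm

Final answer: 1.0473 mm


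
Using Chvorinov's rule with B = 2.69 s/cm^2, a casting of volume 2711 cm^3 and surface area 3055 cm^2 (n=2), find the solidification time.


Formula: t_s = B * (V/A)^n  (Chvorinov's rule, n=2)
Modulus M = V/A = 2711/3055 = 0.887398 cm
M^2 = 0.887398^2 = 0.787475 cm^2
t_s = 2.69 * 0.787475 = 2.1183 s

Final answer: 2.1183 s


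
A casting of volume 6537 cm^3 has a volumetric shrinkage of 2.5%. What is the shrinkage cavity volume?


Formula: V_shrink = V_casting * shrinkage_pct / 100
V_shrink = 6537 cm^3 * 2.5 / 100 = 163.4250 cm^3

Final answer: 163.4250 cm^3


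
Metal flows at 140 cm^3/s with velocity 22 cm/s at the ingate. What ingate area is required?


Formula: A_ingate = Q / v  (continuity equation)
A = 140 cm^3/s / 22 cm/s = 6.3636 cm^2

6.3636 cm^2


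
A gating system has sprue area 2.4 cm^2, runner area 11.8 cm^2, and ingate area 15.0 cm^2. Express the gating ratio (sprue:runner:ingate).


Sprue:Runner:Ingate = 1 : 11.8/2.4 : 15.0/2.4 = 1:4.92:6.25

Answer: 1:4.92:6.25


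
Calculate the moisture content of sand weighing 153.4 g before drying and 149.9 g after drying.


Formula: MC = (W_wet - W_dry) / W_wet * 100
Water mass = 153.4 - 149.9 = 3.5 g
MC = 3.5 / 153.4 * 100 = 2.2816%

2.2816%


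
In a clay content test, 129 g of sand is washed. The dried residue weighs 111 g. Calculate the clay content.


Formula: Clay% = (W_total - W_washed) / W_total * 100
Clay mass = 129 - 111 = 18 g
Clay% = 18 / 129 * 100 = 13.9535%


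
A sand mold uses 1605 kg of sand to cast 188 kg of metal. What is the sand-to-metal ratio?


Formula: Sand-to-Metal Ratio = W_sand / W_metal
Ratio = 1605 kg / 188 kg = 8.5372

Final answer: 8.5372


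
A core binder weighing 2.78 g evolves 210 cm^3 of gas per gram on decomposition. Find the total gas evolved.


Formula: V_gas = W_binder * gas_evolution_rate
V = 2.78 g * 210 cm^3/g = 583.8000 cm^3

Answer: 583.8000 cm^3


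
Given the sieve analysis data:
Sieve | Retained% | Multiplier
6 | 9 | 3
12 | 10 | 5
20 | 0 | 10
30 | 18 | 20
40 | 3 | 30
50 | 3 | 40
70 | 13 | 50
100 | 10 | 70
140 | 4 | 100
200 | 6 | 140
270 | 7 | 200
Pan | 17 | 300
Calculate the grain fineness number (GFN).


Formula: GFN = sum(pct * multiplier) / sum(pct)
sum(pct * multiplier) = 9737
sum(pct) = 100
GFN = 9737 / 100 = 97.37

Final answer: 97.37


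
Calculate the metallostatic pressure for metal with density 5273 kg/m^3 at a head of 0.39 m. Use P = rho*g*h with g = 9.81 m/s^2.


Formula: P = rho * g * h
rho * g = 5273 * 9.81 = 51728.13 N/m^3
P = 51728.13 * 0.39 = 20173.9707 Pa

Final answer: 20173.9707 Pa


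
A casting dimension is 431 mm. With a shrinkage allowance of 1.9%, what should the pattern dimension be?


Formula: L_pattern = L_casting * (1 + shrinkage_rate/100)
Shrinkage factor = 1 + 1.9/100 = 1.019
L_pattern = 431 mm * 1.019 = 439.1890 mm

Final answer: 439.1890 mm


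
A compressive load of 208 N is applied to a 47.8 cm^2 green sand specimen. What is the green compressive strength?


Formula: Compressive Strength = Force / Area
Strength = 208 N / 47.8 cm^2 = 4.3515 N/cm^2

Answer: 4.3515 N/cm^2


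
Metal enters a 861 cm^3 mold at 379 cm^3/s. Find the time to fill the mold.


Formula: t_fill = V_mold / Q_flow
t = 861 cm^3 / 379 cm^3/s = 2.2718 s

2.2718 s


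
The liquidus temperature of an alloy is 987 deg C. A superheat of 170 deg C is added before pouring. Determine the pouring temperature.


Formula: T_pour = T_melt + Superheat
T_pour = 987 + 170 = 1157 deg C

Answer: 1157 deg C


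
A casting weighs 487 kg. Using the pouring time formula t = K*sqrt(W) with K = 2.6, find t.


Formula: t = K * sqrt(W)
sqrt(W) = sqrt(487) = 22.06808
t = 2.6 * 22.06808 = 57.3770 s

Final answer: 57.3770 s


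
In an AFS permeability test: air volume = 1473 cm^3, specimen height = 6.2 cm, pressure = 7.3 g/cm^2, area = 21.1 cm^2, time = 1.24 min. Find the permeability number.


Formula: Permeability Number P = (V * H) / (p * A * t)
Numerator: V * H = 1473 * 6.2 = 9132.6
Denominator: p * A * t = 7.3 * 21.1 * 1.24 = 190.9972
P = 9132.6 / 190.9972 = 47.8154

47.8154


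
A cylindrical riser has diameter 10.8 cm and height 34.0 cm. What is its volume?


Formula: V = pi * (D/2)^2 * H  (cylinder volume)
Radius = D/2 = 10.8/2 = 5.4 cm
V = pi * 5.4^2 * 34.0 = 3114.7006 cm^3

3114.7006 cm^3


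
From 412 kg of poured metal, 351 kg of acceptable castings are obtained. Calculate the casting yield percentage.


Formula: Casting Yield = (W_good / W_total) * 100
Yield = (351 kg / 412 kg) * 100 = 85.1942%

85.1942%


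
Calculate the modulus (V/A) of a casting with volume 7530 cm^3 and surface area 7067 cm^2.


Formula: Casting Modulus M = V / A
M = 7530 cm^3 / 7067 cm^2 = 1.0655 cm

1.0655 cm


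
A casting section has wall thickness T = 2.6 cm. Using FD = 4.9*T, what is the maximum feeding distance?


Formula: FD = 4.9 * T  (riser feeding-distance rule)
FD = 4.9 * 2.6 cm = 12.7400 cm

Final answer: 12.7400 cm


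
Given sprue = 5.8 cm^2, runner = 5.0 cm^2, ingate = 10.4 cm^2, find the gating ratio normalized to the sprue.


Sprue:Runner:Ingate = 1 : 5.0/5.8 : 10.4/5.8 = 1:0.86:1.79

1:0.86:1.79


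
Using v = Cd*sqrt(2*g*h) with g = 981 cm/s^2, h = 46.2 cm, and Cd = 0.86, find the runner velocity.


Formula: v = Cd * sqrt(2 * g * h)  (Torricelli with discharge coefficient)
2*g*h = 2 * 981 * 46.2 = 90644.4 cm^2/s^2
sqrt(90644.4) = 301.07208 cm/s
v = 0.86 * 301.07208 = 258.9220 cm/s


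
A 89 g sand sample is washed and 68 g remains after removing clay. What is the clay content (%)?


Formula: Clay% = (W_total - W_washed) / W_total * 100
Clay mass = 89 - 68 = 21 g
Clay% = 21 / 89 * 100 = 23.5955%


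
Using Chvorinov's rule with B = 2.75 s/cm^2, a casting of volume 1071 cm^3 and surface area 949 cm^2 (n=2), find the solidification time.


Formula: t_s = B * (V/A)^n  (Chvorinov's rule, n=2)
Modulus M = V/A = 1071/949 = 1.128556 cm
M^2 = 1.128556^2 = 1.273639 cm^2
t_s = 2.75 * 1.273639 = 3.5025 s

Answer: 3.5025 s
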